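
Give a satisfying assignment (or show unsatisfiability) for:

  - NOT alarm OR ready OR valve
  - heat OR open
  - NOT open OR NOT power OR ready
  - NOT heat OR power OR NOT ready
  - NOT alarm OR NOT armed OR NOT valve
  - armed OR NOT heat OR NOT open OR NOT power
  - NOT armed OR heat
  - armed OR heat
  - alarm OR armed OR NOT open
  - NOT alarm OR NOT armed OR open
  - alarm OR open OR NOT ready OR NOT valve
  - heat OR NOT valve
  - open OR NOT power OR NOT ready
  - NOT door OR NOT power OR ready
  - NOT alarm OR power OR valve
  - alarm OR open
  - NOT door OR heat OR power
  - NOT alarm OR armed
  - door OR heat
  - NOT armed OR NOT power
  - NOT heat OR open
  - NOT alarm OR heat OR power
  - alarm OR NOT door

open = True, heat = True, ready = False, armed = True, power = False, alarm = False, door = False, valve = True

Try open = False:
  (heat OR open) forces heat = True.
  clause (NOT heat OR open) is falsified — backtrack.
So open = True.
Try heat = False:
  (NOT armed OR heat) forces armed = False.
  clause (armed OR heat) is falsified — backtrack.
So heat = True.
Try ready = True:
  (NOT heat OR power OR NOT ready) forces power = True.
  (armed OR NOT heat OR NOT open OR NOT power) forces armed = True.
  clause (NOT armed OR NOT power) is falsified — backtrack.
So ready = False.
  then (NOT open OR NOT power OR ready) forces power = False.
Set armed = True.
Try alarm = True:
  (NOT alarm OR ready OR valve) forces valve = True.
  clause (NOT alarm OR NOT armed OR NOT valve) is falsified — backtrack.
So alarm = False.
  then (alarm OR NOT door) forces door = False.
Set valve = True.
All clauses satisfied.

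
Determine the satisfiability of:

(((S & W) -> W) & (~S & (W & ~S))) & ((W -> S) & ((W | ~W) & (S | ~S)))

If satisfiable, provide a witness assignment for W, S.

Case S = True: the conjunct ~S is False.
Case S = False: the formula simplifies to W & (~W & (W | ~W)).
  W = True: the conjunct ~W is False.
  W = False: the conjunct W is False.
Both cases fail — unsatisfiable.

No satisfying assignment exists.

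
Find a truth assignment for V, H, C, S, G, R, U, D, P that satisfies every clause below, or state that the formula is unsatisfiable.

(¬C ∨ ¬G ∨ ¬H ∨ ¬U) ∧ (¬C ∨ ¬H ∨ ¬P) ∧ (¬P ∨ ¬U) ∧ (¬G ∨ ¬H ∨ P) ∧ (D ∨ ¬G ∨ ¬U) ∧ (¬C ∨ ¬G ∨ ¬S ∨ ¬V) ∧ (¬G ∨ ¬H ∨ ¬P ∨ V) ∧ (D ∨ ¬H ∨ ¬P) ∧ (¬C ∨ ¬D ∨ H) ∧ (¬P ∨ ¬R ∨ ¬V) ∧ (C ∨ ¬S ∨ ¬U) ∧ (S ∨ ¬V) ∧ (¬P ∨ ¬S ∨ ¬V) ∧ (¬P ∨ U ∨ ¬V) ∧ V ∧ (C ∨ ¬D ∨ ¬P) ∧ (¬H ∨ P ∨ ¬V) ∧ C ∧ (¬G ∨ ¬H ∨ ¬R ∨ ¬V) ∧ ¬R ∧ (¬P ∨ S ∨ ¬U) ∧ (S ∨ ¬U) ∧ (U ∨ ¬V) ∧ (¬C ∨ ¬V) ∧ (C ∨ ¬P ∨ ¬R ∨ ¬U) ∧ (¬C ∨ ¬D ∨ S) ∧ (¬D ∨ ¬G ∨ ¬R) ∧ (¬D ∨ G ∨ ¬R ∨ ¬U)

Unsatisfiable

Case C = True:
  (V) forces V = True.
  Clause (¬C ∨ ¬V) is falsified — contradiction.
Case C = False:
  Clause (C) is falsified — contradiction.
Both cases fail, so the formula is unsatisfiable.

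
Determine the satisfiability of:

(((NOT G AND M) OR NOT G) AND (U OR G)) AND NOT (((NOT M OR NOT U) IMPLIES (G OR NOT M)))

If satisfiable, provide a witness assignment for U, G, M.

UNSATISFIABLE

Case G = True: the conjunct (NOT G AND M) OR NOT G becomes (False AND M) OR NOT True = False.
Case G = False: the formula simplifies to U AND NOT (((NOT M OR NOT U) IMPLIES NOT M)).
  M = True: simplifies to U AND NOT U.
    U = True: the conjunct NOT U is False.
    U = False: the conjunct U is False.
  M = False: the conjunct NOT (((NOT M OR NOT U) IMPLIES NOT M)) becomes NOT ((True IMPLIES True)) = False.
Both cases fail — unsatisfiable.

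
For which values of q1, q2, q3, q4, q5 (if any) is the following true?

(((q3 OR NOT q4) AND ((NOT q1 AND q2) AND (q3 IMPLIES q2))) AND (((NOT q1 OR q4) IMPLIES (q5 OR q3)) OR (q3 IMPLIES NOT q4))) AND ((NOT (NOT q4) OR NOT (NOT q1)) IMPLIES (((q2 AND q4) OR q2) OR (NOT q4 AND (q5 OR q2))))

q1 = False, q2 = True, q3 = True, q4 = False, q5 = False

  ((q3 OR NOT q4) AND ((NOT q1 AND q2) AND (q3 IMPLIES q2))) AND (((NOT q1 OR q4) IMPLIES (q5 OR q3)) OR (q3 IMPLIES NOT q4)) = True
    (q3 OR NOT q4) AND ((NOT q1 AND q2) AND (q3 IMPLIES q2)) = True
      q3 OR NOT q4 = True
        NOT q4 = True
      (NOT q1 AND q2) AND (q3 IMPLIES q2) = True
        NOT q1 AND q2 = True
          NOT q1 = True
        q3 IMPLIES q2 = True
    ((NOT q1 OR q4) IMPLIES (q5 OR q3)) OR (q3 IMPLIES NOT q4) = True
      (NOT q1 OR q4) IMPLIES (q5 OR q3) = True
        NOT q1 OR q4 = True
          NOT q1 = True
        q5 OR q3 = True
      q3 IMPLIES NOT q4 = True
        NOT q4 = True
  (NOT (NOT q4) OR NOT (NOT q1)) IMPLIES (((q2 AND q4) OR q2) OR (NOT q4 AND (q5 OR q2))) = True
    NOT (NOT q4) OR NOT (NOT q1) = False
      NOT (NOT q4) = False
        NOT q4 = True
      NOT (NOT q1) = False
        NOT q1 = True
    ((q2 AND q4) OR q2) OR (NOT q4 AND (q5 OR q2)) = True
      (q2 AND q4) OR q2 = True
        q2 AND q4 = False
      NOT q4 AND (q5 OR q2) = True
        NOT q4 = True
        q5 OR q2 = True
Both conjuncts True, so the formula holds.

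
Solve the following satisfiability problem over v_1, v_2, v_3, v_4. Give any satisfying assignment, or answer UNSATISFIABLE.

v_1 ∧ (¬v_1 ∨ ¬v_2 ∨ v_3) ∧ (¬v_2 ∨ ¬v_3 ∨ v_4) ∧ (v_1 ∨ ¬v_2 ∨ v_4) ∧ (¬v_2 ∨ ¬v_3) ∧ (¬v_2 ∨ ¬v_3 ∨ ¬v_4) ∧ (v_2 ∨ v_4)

v_1 = True, v_2 = False, v_3 = True, v_4 = True

Unit clause (v_1) forces v_1 = True.
Try v_2 = True:
  (¬v_1 ∨ ¬v_2 ∨ v_3) forces v_3 = True.
  clause (¬v_2 ∨ ¬v_3) is falsified — backtrack.
So v_2 = False.
  then (v_2 ∨ v_4) forces v_4 = True.
Set v_3 = True.
Check each clause:
  (v_1): v_1 holds.
  (¬v_1 ∨ ¬v_2 ∨ v_3): ¬v_2 holds.
  (¬v_2 ∨ ¬v_3 ∨ v_4): ¬v_2 holds.
  (v_1 ∨ ¬v_2 ∨ v_4): v_1 holds.
  (¬v_2 ∨ ¬v_3): ¬v_2 holds.
  (¬v_2 ∨ ¬v_3 ∨ ¬v_4): ¬v_2 holds.
  (v_2 ∨ v_4): v_4 holds.
All clauses satisfied.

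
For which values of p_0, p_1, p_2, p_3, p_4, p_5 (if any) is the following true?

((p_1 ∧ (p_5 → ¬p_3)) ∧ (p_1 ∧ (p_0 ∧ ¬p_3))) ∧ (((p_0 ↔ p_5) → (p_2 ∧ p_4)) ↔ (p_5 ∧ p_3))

p_0: True; p_1: True; p_2: True; p_3: False; p_4: False; p_5: True

  (p_1 ∧ (p_5 → ¬p_3)) ∧ (p_1 ∧ (p_0 ∧ ¬p_3)) = True
    p_1 ∧ (p_5 → ¬p_3) = True
      p_5 → ¬p_3 = True
        ¬p_3 = True
    p_1 ∧ (p_0 ∧ ¬p_3) = True
      p_0 ∧ ¬p_3 = True
        ¬p_3 = True
  ((p_0 ↔ p_5) → (p_2 ∧ p_4)) ↔ (p_5 ∧ p_3) = True
    (p_0 ↔ p_5) → (p_2 ∧ p_4) = False
      p_0 ↔ p_5 = True
      p_2 ∧ p_4 = False
    p_5 ∧ p_3 = False
Both conjuncts True, so the formula holds.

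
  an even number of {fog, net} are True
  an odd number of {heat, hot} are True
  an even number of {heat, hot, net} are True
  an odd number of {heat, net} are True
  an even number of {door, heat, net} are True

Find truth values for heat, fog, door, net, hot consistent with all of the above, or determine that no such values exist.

heat: False, fog: True, door: True, net: True, hot: True

{fog, net}: 2 true → even ✓
{heat, hot}: 1 true → odd ✓
{heat, hot, net}: 2 true → even ✓
{heat, net}: 1 true → odd ✓
{door, heat, net}: 2 true → even ✓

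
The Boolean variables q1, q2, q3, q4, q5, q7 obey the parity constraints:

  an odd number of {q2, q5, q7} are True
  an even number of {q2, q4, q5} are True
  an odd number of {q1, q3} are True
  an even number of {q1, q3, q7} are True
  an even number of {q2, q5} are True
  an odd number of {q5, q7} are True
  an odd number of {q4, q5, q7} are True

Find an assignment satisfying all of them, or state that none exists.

q1 = False, q2 = False, q3 = True, q4 = False, q5 = False, q7 = True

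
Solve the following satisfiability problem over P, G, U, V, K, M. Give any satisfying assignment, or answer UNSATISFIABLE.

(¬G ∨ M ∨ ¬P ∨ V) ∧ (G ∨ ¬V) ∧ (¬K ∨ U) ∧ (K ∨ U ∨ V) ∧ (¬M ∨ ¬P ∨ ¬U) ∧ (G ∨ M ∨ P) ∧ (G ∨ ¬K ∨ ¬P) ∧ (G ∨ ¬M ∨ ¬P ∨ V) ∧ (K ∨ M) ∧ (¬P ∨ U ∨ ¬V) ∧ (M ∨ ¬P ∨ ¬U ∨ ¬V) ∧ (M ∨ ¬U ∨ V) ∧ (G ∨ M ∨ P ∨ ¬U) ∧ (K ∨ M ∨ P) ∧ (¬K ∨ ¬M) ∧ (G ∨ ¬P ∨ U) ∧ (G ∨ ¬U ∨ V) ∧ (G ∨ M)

Set P = False.
Try G = False:
  (G ∨ ¬V) forces V = False.
  (G ∨ M ∨ P) forces M = True.
  (¬K ∨ ¬M) forces K = False.
  (K ∨ U ∨ V) forces U = True.
  clause (G ∨ ¬U ∨ V) is falsified — backtrack.
So G = True.
Set U = True.
Set V = True.
Set K = True.
  then (¬K ∨ ¬M) forces M = False.
All clauses satisfied.

P = False, G = True, U = True, V = True, K = True, M = False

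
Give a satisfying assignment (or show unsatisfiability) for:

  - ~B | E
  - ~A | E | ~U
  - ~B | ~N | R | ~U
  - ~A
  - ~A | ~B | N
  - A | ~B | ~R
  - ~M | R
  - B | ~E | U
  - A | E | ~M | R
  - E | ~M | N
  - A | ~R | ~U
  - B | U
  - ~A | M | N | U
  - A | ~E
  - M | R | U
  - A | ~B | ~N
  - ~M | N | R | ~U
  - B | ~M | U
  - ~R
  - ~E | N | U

N=T, A=F, B=F, R=F, M=F, E=F, U=T

Unit clause (~A) forces A = False.
In (A | ~E) only ~E is left, so E = False.
Unit clause (~R) forces R = False.
In (~B | E) only ~B is left, so B = False.
In (~M | R) only ~M is left, so M = False.
In (B | U) only U is left, so U = True.
Set N = True.
All clauses satisfied.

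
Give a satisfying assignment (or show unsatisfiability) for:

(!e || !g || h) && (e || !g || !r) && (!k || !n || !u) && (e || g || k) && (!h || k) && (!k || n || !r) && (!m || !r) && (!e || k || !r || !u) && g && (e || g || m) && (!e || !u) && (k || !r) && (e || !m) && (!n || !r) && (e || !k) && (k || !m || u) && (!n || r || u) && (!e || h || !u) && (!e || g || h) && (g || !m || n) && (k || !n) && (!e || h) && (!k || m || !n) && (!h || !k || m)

e = False; m = False; g = True; u = True; r = False; h = False; n = False; k = False

Unit clause (g) forces g = True.
Set e = False.
  then (e || !g || !r) forces r = False.
  then (e || !m) forces m = False.
  then (e || !k) forces k = False.
  then (k || !n) forces n = False.
  then (!h || k) forces h = False.
Set u = True.
All clauses satisfied.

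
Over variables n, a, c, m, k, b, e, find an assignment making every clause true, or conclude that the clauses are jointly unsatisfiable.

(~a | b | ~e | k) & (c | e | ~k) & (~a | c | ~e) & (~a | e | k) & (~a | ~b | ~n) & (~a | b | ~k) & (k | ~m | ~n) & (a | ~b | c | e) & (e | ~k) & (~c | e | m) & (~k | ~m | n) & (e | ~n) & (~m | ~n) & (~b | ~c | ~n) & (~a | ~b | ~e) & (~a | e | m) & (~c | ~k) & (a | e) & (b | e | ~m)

Set n = False.
Set a = False.
  then (a | e) forces e = True.
Set c = True.
  then (~c | ~k) forces k = False.
Set m = False.
Set b = False.
All clauses satisfied.

n = False, a = False, c = True, m = False, k = False, b = False, e = True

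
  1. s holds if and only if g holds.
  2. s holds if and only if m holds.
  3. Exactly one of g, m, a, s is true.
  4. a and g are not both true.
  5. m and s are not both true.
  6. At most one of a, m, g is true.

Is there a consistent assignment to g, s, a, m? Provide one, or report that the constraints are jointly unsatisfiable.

g = False, s = False, a = True, m = False

  (1) s=F, g=F — same ✓
  (2) s=F, m=F — same ✓
  (3) {g, m, a, s}: 1 true — exactly one ✓
  (4) a=T, g=F — not both ✓
  (5) m=F, s=F — not both ✓
  (6) {a, m, g}: 1 true — at most one ✓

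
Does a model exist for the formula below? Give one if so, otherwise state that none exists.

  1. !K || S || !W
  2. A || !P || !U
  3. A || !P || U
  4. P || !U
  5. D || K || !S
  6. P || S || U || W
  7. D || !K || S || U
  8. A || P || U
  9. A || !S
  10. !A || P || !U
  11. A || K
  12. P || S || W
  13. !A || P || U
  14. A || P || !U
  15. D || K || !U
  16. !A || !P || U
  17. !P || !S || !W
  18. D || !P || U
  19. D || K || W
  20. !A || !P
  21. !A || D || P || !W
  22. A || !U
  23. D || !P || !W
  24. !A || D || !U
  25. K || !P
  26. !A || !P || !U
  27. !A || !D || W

The formula is unsatisfiable.

Case P = True:
  (!A || !P) forces A = False.
  (A || !P || !U) forces U = False.
  Clause (A || !P || U) is falsified — contradiction.
Case P = False:
  (P || !U) forces U = False.
  (A || P || U) forces A = True.
  Clause (!A || P || U) is falsified — contradiction.
Both cases fail, so the formula is unsatisfiable.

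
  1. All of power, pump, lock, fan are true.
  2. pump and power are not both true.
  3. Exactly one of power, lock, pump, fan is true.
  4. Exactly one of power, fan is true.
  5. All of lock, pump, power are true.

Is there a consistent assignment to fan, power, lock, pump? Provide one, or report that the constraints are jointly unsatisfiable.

Unsatisfiable — no assignment works.

Case power = True:
  (1) forces pump = True.
  Constraint (2) is violated (pump=T, power=T) — contradiction.
Case power = False:
  Constraint (1) is violated (power=F) — contradiction.
Both cases fail — unsatisfiable.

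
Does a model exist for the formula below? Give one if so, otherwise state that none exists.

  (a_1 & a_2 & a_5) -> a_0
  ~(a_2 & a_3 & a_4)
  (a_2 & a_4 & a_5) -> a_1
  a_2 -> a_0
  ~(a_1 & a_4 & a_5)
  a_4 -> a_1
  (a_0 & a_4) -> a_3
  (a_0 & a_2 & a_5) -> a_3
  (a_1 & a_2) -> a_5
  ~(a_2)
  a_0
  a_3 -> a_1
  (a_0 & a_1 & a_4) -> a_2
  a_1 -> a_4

a_0: True; a_1: False; a_2: False; a_3: False; a_4: False; a_5: True

Unit clause (a_0) forces a_0 = True.
Unit clause (~a_2) forces a_2 = False.
Try a_1 = True:
  (~a_0 | ~a_1 | a_2 | ~a_4) forces a_4 = False.
  clause (~a_1 | a_4) is falsified — backtrack.
So a_1 = False.
  then (a_1 | ~a_4) forces a_4 = False.
  then (a_1 | ~a_3) forces a_3 = False.
Set a_5 = True.
All clauses satisfied.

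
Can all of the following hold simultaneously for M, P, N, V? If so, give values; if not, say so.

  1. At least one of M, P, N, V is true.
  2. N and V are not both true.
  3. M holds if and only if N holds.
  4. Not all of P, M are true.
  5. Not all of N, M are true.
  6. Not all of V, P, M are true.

M: False, P: True, N: False, V: True

  (1) {M, P, N, V}: 2 true — at least one ✓
  (2) N=F, V=T — not both ✓
  (3) M=F, N=F — same ✓
  (4) {P, M}: 1/2 true — not all ✓
  (5) {N, M}: 0/2 true — not all ✓
  (6) {V, P, M}: 2/3 true — not all ✓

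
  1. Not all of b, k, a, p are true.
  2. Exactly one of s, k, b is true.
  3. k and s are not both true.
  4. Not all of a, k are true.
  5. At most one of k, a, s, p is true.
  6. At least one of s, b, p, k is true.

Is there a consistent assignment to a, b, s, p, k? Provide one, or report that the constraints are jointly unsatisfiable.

a = False, b = True, s = False, p = True, k = False

  (1) {b, k, a, p}: 2/4 true — not all ✓
  (2) {s, k, b}: 1 true — exactly one ✓
  (3) k=F, s=F — not both ✓
  (4) {a, k}: 0/2 true — not all ✓
  (5) {k, a, s, p}: 1 true — at most one ✓
  (6) {s, b, p, k}: 2 true — at least one ✓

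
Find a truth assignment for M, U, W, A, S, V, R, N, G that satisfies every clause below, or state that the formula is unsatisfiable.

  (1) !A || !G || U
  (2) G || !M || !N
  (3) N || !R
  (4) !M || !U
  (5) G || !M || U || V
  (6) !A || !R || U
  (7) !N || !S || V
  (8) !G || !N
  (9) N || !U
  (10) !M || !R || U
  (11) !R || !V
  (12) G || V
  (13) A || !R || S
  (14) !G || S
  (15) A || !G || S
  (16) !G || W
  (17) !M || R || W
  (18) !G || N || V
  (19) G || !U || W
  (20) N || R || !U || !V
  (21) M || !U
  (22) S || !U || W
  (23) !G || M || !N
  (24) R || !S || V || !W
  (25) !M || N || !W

M = False, U = False, W = False, A = False, S = True, V = True, R = False, N = False, G = False

Set M = False.
  then (M || !U) forces U = False.
Set W = False.
  then (!G || W) forces G = False.
  then (G || V) forces V = True.
  then (!R || !V) forces R = False.
Set A = False.
Set S = True.
Set N = False.
All clauses satisfied.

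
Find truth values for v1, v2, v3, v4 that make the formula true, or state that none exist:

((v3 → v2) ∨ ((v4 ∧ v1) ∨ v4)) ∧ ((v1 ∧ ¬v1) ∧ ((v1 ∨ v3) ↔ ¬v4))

Unsatisfiable — no assignment works.

Case v1 = True: the conjunct ¬v1 is False.
Case v1 = False: the conjunct v1 is False.
Both cases fail — unsatisfiable.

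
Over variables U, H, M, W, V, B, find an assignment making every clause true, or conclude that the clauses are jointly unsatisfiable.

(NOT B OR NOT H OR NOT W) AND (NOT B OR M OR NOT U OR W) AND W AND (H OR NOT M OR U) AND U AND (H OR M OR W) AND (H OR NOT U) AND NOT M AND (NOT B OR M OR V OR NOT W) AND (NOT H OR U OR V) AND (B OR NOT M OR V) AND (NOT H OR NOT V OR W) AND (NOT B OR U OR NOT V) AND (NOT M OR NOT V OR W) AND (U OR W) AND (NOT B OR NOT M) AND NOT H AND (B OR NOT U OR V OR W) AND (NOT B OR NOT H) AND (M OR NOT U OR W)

Unsatisfiable — no assignment works.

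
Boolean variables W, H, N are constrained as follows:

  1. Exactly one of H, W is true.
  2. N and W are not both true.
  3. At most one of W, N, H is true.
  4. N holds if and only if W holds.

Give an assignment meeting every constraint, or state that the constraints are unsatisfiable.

W = False, H = True, N = False

  (1) {H, W}: 1 true — exactly one ✓
  (2) N=F, W=F — not both ✓
  (3) {W, N, H}: 1 true — at most one ✓
  (4) N=F, W=F — same ✓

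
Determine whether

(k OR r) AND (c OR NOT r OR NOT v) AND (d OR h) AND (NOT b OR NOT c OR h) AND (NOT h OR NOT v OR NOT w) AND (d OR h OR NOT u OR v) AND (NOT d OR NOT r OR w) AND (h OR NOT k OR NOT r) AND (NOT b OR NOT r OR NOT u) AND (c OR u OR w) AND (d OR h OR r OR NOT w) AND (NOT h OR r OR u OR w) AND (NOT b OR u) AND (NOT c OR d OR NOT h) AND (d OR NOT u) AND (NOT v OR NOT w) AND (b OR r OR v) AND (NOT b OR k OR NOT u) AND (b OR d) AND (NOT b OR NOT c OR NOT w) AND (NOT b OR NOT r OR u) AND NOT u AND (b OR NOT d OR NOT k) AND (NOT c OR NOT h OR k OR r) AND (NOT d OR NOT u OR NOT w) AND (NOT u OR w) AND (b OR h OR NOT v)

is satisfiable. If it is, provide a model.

k=F, w=T, u=F, c=T, v=F, b=F, r=T, h=T, d=T

Unit clause (NOT u) forces u = False.
In (NOT b OR u) only NOT b is left, so b = False.
In (b OR d) only d is left, so d = True.
In (b OR NOT d OR NOT k) only NOT k is left, so k = False.
In (k OR r) only r is left, so r = True.
In (NOT d OR NOT r OR w) only w is left, so w = True.
In (NOT v OR NOT w) only NOT v is left, so v = False.
Set c = True.
Set h = True.
All clauses satisfied.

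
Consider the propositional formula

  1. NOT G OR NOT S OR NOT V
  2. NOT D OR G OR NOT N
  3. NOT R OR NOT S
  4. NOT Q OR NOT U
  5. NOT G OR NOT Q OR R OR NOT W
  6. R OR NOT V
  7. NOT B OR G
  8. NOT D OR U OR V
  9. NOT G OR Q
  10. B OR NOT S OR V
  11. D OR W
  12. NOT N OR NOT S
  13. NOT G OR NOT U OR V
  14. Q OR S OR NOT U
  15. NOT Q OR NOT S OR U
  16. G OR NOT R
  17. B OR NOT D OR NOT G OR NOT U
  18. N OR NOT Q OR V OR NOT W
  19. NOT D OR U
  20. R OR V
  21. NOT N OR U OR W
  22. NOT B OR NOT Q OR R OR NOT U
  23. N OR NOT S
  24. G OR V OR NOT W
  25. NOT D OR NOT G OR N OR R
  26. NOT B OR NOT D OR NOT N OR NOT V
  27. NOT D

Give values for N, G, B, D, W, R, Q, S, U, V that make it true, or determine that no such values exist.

Unit clause (NOT D) forces D = False.
In (D OR W) only W is left, so W = True.
Set N = True.
  then (NOT N OR NOT S) forces S = False.
Try G = False:
  (NOT B OR G) forces B = False.
  (G OR NOT R) forces R = False.
  (R OR NOT V) forces V = False.
  clause (R OR V) is falsified — backtrack.
So G = True.
  then (NOT G OR Q) forces Q = True.
  then (NOT Q OR NOT U) forces U = False.
  then (NOT G OR NOT Q OR R OR NOT W) forces R = True.
Set B = True.
Set V = False.
All clauses satisfied.

N=T, G=T, B=T, D=F, W=T, R=T, Q=T, S=F, U=F, V=F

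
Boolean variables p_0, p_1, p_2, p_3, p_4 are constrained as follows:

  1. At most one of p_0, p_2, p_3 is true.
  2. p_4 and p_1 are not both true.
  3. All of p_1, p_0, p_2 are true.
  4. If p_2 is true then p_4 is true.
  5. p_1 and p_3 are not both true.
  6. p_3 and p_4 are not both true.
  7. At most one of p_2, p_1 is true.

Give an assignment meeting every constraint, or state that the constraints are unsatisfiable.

Unsatisfiable — no assignment works.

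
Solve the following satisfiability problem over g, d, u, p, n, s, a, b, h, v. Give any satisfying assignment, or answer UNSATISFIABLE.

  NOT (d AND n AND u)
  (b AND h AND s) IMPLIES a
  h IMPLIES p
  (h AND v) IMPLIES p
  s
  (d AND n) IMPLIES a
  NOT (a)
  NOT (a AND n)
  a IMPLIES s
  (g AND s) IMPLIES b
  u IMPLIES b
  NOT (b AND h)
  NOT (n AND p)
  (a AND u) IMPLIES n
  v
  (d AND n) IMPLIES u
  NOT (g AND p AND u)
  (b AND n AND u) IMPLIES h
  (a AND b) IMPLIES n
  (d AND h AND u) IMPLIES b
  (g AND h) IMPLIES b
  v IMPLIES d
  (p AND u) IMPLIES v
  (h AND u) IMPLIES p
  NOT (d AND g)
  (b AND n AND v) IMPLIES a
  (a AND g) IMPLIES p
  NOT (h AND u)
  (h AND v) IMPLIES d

g = False; d = True; u = False; p = False; n = False; s = True; a = False; b = False; h = False; v = True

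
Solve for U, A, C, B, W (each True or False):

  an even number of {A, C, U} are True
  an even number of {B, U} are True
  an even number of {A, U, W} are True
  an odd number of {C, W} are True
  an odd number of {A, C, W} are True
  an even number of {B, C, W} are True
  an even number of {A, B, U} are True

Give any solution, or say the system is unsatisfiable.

Adding constraints 1, 3, 4 mod 2: every variable appears an even number of times on the left, so the left side is 0.
But the right sides sum to 1 (mod 2). 0 ≠ 1 — the system is inconsistent.

The formula is unsatisfiable.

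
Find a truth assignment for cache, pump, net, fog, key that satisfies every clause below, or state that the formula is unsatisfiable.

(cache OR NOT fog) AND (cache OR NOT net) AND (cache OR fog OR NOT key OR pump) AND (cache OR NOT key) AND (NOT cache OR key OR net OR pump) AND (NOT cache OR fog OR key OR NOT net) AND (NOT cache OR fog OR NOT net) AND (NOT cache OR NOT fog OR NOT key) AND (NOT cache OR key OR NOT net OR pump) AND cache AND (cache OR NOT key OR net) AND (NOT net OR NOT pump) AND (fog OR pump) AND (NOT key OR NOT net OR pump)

Unit clause (cache) forces cache = True.
Try pump = False:
  (fog OR pump) forces fog = True.
  (NOT cache OR NOT fog OR NOT key) forces key = False.
  (NOT cache OR key OR net OR pump) forces net = True.
  clause (NOT cache OR key OR NOT net OR pump) is falsified — backtrack.
So pump = True.
  then (NOT net OR NOT pump) forces net = False.
Set fog = False.
Set key = True.
All clauses satisfied.

cache = True, pump = True, net = False, fog = False, key = True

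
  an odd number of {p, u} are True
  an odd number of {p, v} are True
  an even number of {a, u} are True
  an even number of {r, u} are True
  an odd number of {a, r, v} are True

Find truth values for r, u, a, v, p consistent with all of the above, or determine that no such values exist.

r=T; u=T; a=T; v=T; p=F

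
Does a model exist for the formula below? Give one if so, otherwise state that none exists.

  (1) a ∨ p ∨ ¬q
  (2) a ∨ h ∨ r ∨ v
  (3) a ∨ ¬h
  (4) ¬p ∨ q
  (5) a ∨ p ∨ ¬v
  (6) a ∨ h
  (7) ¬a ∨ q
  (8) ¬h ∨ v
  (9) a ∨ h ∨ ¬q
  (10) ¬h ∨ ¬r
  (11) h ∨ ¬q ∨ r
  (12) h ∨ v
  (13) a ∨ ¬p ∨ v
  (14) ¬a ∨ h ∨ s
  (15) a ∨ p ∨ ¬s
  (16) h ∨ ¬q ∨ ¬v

Set p = True.
  then (¬p ∨ q) forces q = True.
Try r = True:
  (¬h ∨ ¬r) forces h = False.
  (a ∨ h) forces a = True.
  (h ∨ v) forces v = True.
  clause (h ∨ ¬q ∨ ¬v) is falsified — backtrack.
So r = False.
  then (h ∨ ¬q ∨ r) forces h = True.
  then (a ∨ ¬h) forces a = True.
  then (¬h ∨ v) forces v = True.
Set s = False.
All clauses satisfied.

p = True, r = False, h = True, q = True, a = True, s = False, v = True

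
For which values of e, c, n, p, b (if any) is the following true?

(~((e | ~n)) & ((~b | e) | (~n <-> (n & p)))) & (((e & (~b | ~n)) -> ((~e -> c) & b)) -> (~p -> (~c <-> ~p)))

e=F, c=F, n=T, p=F, b=F

  ~((e | ~n)) & ((~b | e) | (~n <-> (n & p))) = True
    ~((e | ~n)) = True
      e | ~n = False
        ~n = False
    (~b | e) | (~n <-> (n & p)) = True
      ~b | e = True
        ~b = True
      ~n <-> (n & p) = True
        ~n = False
        n & p = False
  ((e & (~b | ~n)) -> ((~e -> c) & b)) -> (~p -> (~c <-> ~p)) = True
    (e & (~b | ~n)) -> ((~e -> c) & b) = True
      e & (~b | ~n) = False
        ~b | ~n = True
          ~b = True
          ~n = False
      (~e -> c) & b = False
        ~e -> c = False
          ~e = True
    ~p -> (~c <-> ~p) = True
      ~p = True
      ~c <-> ~p = True
        ~c = True
        ~p = True
Both conjuncts True, so the formula holds.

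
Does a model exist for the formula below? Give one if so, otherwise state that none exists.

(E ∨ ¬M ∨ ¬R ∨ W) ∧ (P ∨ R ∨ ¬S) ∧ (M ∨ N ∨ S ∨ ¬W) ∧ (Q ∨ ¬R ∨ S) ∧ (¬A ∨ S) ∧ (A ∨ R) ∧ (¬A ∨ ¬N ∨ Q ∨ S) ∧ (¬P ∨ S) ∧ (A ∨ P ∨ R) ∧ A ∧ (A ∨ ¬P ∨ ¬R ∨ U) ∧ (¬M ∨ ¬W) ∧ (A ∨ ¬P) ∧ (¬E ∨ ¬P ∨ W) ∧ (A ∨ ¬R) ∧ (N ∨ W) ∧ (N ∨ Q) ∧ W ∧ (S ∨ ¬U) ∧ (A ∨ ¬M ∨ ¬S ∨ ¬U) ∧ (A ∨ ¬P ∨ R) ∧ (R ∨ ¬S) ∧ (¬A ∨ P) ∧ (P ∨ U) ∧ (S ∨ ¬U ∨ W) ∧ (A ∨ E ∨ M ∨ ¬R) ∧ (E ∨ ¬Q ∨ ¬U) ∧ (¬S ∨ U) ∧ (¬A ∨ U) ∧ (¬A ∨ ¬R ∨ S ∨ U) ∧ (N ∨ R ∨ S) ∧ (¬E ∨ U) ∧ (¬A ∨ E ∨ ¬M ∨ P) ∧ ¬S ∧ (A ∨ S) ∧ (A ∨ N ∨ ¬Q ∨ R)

Case S = True:
  Clause (¬S) is falsified — contradiction.
Case S = False:
  (¬A ∨ S) forces A = False.
  Clause (A) is falsified — contradiction.
Both cases fail, so the formula is unsatisfiable.

Unsatisfiable — no assignment works.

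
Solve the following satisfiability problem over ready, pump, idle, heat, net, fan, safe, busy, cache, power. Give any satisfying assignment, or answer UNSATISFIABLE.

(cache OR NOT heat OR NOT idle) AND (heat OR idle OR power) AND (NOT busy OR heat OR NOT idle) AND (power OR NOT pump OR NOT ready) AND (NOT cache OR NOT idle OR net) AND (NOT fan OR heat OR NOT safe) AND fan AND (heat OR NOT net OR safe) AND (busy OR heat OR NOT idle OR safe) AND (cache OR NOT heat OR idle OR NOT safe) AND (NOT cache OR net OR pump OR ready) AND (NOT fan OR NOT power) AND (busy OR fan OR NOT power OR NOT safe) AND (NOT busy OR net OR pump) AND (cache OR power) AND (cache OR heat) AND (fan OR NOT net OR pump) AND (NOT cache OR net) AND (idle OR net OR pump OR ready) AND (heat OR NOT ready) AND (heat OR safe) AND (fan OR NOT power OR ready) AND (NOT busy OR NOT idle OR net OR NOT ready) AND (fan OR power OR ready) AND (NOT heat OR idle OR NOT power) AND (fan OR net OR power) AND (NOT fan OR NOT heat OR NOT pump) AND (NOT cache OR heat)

ready=T; pump=F; idle=T; heat=T; net=T; fan=T; safe=F; busy=T; cache=T; power=F

Unit clause (fan) forces fan = True.
In (NOT fan OR NOT power) only NOT power is left, so power = False.
In (cache OR power) only cache is left, so cache = True.
In (NOT cache OR net) only net is left, so net = True.
In (NOT cache OR heat) only heat is left, so heat = True.
In (NOT fan OR NOT heat OR NOT pump) only NOT pump is left, so pump = False.
Set ready = True.
Set idle = True.
Set safe = False.
Set busy = True.
All clauses satisfied.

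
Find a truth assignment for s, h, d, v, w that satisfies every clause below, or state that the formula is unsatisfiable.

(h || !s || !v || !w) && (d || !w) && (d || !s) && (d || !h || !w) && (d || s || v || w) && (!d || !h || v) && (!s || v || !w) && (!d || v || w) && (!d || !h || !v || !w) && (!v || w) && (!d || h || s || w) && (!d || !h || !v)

s=F, h=F, d=T, v=F, w=T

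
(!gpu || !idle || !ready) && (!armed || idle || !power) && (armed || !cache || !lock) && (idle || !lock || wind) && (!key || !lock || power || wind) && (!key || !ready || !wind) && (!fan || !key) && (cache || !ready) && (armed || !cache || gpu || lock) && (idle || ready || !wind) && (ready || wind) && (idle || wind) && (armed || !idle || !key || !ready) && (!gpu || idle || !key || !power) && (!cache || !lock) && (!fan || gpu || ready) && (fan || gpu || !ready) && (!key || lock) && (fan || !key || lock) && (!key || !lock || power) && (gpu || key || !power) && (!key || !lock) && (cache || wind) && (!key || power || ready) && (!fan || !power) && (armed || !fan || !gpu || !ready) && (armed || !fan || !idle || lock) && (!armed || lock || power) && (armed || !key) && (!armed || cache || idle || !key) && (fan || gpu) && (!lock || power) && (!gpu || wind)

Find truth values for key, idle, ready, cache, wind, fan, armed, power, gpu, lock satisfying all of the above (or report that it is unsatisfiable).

key=F; idle=T; ready=F; cache=F; wind=T; fan=F; armed=F; power=F; gpu=T; lock=F

Try key = True:
  (!fan || !key) forces fan = False.
  (!key || lock) forces lock = True.
  clause (!key || !lock) is falsified — backtrack.
So key = False.
Set idle = True.
Set ready = False.
  then (ready || wind) forces wind = True.
Set cache = False.
Try fan = True:
  (!fan || gpu || ready) forces gpu = True.
  (!fan || !power) forces power = False.
  (!lock || power) forces lock = False.
  (armed || !fan || !idle || lock) forces armed = True.
  clause (!armed || lock || power) is falsified — backtrack.
So fan = False.
  then (fan || gpu) forces gpu = True.
Set armed = False.
Set power = False.
  then (!lock || power) forces lock = False.
All clauses satisfied.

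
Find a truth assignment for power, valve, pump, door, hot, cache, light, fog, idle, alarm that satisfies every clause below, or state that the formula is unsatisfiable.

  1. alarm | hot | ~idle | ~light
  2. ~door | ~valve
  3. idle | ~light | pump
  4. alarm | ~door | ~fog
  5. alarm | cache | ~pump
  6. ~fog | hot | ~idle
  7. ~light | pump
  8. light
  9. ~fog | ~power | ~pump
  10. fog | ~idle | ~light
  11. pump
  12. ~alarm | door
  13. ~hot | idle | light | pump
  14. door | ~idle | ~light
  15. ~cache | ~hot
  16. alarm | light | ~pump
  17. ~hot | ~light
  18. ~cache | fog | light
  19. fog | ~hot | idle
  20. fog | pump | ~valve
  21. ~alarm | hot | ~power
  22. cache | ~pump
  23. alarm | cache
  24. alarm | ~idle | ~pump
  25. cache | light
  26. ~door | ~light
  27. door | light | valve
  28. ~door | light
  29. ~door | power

Unit clause (light) forces light = True.
Unit clause (pump) forces pump = True.
In (~hot | ~light) only ~hot is left, so hot = False.
In (cache | ~pump) only cache is left, so cache = True.
In (~door | ~light) only ~door is left, so door = False.
In (~alarm | door) only ~alarm is left, so alarm = False.
In (door | ~idle | ~light) only ~idle is left, so idle = False.
Set power = False.
Set valve = False.
Set fog = False.
All clauses satisfied.

power=F; valve=F; pump=T; door=F; hot=F; cache=T; light=T; fog=F; idle=F; alarm=F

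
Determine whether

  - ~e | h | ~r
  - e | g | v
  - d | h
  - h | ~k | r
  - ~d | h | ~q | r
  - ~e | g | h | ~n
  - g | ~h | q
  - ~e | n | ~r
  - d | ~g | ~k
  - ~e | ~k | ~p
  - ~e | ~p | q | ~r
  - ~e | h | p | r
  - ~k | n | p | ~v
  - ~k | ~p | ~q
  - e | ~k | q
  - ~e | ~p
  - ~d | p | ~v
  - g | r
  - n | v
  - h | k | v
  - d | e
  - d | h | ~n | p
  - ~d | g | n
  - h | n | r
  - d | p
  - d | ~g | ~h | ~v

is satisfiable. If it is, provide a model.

e = False, p = False, q = False, v = False, d = True, h = True, r = True, n = True, g = True, k = False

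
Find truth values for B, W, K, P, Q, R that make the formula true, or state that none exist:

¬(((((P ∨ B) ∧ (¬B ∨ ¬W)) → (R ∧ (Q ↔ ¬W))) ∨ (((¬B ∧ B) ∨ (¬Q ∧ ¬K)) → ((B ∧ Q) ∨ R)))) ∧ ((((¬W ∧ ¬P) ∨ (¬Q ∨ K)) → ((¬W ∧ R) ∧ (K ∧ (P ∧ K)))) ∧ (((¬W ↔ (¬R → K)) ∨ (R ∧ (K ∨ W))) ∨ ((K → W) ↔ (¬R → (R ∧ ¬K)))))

Case R = True: the conjunct ¬(((((P ∨ B) ∧ (¬B ∨ ¬W)) → (R ∧ (Q ↔ ¬W))) ∨ (((¬B ∧ B) ∨ (¬Q ∧ ¬K)) → ((B ∧ Q) ∨ R)))) becomes ¬(((((P ∨ B) ∧ (¬B ∨ ¬W)) → (Q ↔ ¬W)) ∨ True)) = False.
Case R = False: the formula simplifies to ¬((¬(((P ∨ B) ∧ (¬B ∨ ¬W))) ∨ (((¬B ∧ B) ∨ (¬Q ∧ ¬K)) → (B ∧ Q)))) ∧ (¬(((¬W ∧ ¬P) ∨ (¬Q ∨ K))) ∧ ((¬W ↔ K) ∨ ¬((K → W)))).
  K = True: the conjunct ¬(((¬W ∧ ¬P) ∨ (¬Q ∨ K))) becomes ¬(((¬W ∧ ¬P) ∨ True)) = False.
  K = False: simplifies to ¬((¬(((P ∨ B) ∧ (¬B ∨ ¬W))) ∨ (((¬B ∧ B) ∨ ¬Q) → (B ∧ Q)))) ∧ (¬(((¬W ∧ ¬P) ∨ ¬Q)) ∧ W).
    W = True: simplifies to ¬((¬(((P ∨ B) ∧ ¬B)) ∨ (((¬B ∧ B) ∨ ¬Q) → (B ∧ Q)))) ∧ ¬(¬Q).
      B = True: the conjunct ¬((¬(((P ∨ B) ∧ ¬B)) ∨ (((¬B ∧ B) ∨ ¬Q) → (B ∧ Q)))) becomes ¬((True ∨ (¬Q → Q))) = False.
      B = False: simplifies to ¬((¬P ∨ Q)) ∧ ¬(¬Q).
        Q = True: the conjunct ¬((¬P ∨ Q)) becomes ¬((¬P ∨ True)) = False.
        Q = False: the conjunct ¬(¬Q) becomes ¬(¬False) = False.
    W = False: the conjunct W is False.
Both cases fail — unsatisfiable.

The formula is unsatisfiable.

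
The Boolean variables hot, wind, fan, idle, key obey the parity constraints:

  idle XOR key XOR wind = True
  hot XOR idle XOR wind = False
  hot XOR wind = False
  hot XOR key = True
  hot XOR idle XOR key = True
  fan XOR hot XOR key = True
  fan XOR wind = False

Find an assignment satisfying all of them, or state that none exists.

hot = False; wind = False; fan = False; idle = False; key = True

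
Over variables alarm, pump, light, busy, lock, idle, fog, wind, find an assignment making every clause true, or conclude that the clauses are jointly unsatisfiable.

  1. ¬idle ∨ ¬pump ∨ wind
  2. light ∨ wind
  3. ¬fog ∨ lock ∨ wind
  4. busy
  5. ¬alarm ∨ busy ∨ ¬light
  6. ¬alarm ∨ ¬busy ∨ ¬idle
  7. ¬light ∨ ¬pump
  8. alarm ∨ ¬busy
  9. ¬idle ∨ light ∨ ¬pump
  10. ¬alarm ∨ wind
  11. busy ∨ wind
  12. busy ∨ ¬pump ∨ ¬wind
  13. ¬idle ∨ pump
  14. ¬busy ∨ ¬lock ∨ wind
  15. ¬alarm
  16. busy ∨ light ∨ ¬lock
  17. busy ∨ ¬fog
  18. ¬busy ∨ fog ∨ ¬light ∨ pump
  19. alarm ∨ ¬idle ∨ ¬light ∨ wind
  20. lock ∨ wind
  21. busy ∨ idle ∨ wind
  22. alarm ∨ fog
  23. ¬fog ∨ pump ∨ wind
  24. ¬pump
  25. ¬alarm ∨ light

Case alarm = True:
  Clause (¬alarm) is falsified — contradiction.
Case alarm = False:
  (busy) forces busy = True.
  Clause (alarm ∨ ¬busy) is falsified — contradiction.
Both cases fail, so the formula is unsatisfiable.

Unsatisfiable — no assignment works.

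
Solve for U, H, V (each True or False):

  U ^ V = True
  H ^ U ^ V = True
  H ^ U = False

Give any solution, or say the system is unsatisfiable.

U = False; H = False; V = True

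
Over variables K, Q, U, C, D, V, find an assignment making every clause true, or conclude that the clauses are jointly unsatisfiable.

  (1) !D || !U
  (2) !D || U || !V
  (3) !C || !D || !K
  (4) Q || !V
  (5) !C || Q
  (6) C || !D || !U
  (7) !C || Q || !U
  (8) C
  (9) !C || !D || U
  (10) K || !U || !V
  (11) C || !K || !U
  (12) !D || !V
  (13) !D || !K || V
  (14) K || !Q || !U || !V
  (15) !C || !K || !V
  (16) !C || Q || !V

K: False; Q: True; U: False; C: True; D: False; V: True

Unit clause (C) forces C = True.
In (!C || Q) only Q is left, so Q = True.
Set K = False.
Set U = False.
  then (!C || !D || U) forces D = False.
Set V = True.
All clauses satisfied.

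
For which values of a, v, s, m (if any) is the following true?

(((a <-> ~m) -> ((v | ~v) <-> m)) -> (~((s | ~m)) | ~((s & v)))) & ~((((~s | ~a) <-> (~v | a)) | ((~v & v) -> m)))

The formula is unsatisfiable.

The conjunct ~((((~s | ~a) <-> (~v | a)) | ((~v & v) -> m))) is unsatisfiable on its own:
  v = True: this becomes ~((((~s | ~a) <-> a) | True)) = False.
  v = False: this becomes ~(((~s | ~a) | True)) = False.
So the whole conjunction is unsatisfiable.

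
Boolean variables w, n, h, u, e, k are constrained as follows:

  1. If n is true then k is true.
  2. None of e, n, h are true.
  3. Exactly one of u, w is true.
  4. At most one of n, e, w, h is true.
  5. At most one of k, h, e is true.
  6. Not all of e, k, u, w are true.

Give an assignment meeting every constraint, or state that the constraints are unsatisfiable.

w=F, n=F, h=F, u=T, e=F, k=T

  (1) n=F ⇒ k: vacuous ✓
  (2) {e, n, h}: 0 true — none ✓
  (3) {u, w}: 1 true — exactly one ✓
  (4) {n, e, w, h}: 0 true — at most one ✓
  (5) {k, h, e}: 1 true — at most one ✓
  (6) {e, k, u, w}: 2/4 true — not all ✓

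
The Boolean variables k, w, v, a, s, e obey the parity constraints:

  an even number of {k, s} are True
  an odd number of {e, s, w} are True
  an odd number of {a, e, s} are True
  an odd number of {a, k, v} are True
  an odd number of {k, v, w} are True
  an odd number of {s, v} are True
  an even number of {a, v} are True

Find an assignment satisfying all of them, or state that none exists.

k: True, w: False, v: False, a: False, s: True, e: False

{k, s}: 2 true → even ✓
{e, s, w}: 1 true → odd ✓
{a, e, s}: 1 true → odd ✓
{a, k, v}: 1 true → odd ✓
{k, v, w}: 1 true → odd ✓
{s, v}: 1 true → odd ✓
{a, v}: 0 true → even ✓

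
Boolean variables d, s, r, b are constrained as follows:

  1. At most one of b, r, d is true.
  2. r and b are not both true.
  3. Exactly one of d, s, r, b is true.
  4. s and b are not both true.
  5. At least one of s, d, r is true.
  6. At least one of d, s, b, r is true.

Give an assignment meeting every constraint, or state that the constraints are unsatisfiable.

d: True, s: False, r: False, b: False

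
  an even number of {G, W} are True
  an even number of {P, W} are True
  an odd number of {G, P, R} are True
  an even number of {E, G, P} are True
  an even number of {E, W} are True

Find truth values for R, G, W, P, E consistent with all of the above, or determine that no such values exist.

R=T; G=F; W=F; P=F; E=F

{G, W}: 0 true → even ✓
{P, W}: 0 true → even ✓
{G, P, R}: 1 true → odd ✓
{E, G, P}: 0 true → even ✓
{E, W}: 0 true → even ✓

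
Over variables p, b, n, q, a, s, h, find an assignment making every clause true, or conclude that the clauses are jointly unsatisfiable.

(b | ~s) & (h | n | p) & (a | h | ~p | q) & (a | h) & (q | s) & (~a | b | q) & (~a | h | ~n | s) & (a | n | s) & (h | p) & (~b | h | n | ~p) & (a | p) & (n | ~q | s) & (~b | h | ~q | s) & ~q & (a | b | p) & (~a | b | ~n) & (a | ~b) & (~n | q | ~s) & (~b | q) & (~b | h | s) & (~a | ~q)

Unsatisfiable

Case q = True:
  Clause (~q) is falsified — contradiction.
Case q = False:
  (q | s) forces s = True.
  (b | ~s) forces b = True.
  Clause (~b | q) is falsified — contradiction.
Both cases fail, so the formula is unsatisfiable.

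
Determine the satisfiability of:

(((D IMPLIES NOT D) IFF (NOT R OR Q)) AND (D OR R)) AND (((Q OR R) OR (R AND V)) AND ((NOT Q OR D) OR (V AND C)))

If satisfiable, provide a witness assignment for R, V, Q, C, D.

R = True, V = False, Q = False, C = False, D = True

  ((D IMPLIES NOT D) IFF (NOT R OR Q)) AND (D OR R) = True
    (D IMPLIES NOT D) IFF (NOT R OR Q) = True
      D IMPLIES NOT D = False
        NOT D = False
      NOT R OR Q = False
        NOT R = False
    D OR R = True
  ((Q OR R) OR (R AND V)) AND ((NOT Q OR D) OR (V AND C)) = True
    (Q OR R) OR (R AND V) = True
      Q OR R = True
      R AND V = False
    (NOT Q OR D) OR (V AND C) = True
      NOT Q OR D = True
        NOT Q = True
      V AND C = False
Both conjuncts True, so the formula holds.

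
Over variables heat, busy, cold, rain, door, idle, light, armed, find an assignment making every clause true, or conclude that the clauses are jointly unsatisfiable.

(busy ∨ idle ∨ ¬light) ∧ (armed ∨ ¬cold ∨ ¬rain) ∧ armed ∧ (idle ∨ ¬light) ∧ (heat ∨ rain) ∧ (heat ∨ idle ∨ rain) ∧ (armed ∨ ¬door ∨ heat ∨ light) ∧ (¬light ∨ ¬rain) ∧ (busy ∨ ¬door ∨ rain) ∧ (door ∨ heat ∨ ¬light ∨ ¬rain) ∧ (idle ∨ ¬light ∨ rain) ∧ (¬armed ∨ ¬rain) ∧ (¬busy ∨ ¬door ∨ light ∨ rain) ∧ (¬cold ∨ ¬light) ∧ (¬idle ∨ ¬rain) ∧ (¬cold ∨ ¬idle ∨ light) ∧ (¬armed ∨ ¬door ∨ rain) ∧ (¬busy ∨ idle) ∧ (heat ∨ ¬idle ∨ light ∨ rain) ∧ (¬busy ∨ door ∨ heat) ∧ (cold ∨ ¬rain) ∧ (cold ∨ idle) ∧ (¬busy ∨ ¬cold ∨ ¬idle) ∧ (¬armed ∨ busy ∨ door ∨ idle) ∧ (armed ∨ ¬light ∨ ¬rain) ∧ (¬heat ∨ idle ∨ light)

Unit clause (armed) forces armed = True.
In (¬armed ∨ ¬rain) only ¬rain is left, so rain = False.
In (¬armed ∨ ¬door ∨ rain) only ¬door is left, so door = False.
In (heat ∨ rain) only heat is left, so heat = True.
Set busy = False.
  then (¬armed ∨ busy ∨ door ∨ idle) forces idle = True.
Set cold = False.
Set light = True.
All clauses satisfied.

heat = True; busy = False; cold = False; rain = False; door = False; idle = True; light = True; armed = True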